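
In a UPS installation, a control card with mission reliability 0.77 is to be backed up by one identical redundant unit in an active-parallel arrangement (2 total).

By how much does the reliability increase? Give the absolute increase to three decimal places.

R_before = 0.77
R_after = 1 − (1 − 0.77)^2 = 0.947
ΔR = 0.947 − 0.77 = 0.177

0.177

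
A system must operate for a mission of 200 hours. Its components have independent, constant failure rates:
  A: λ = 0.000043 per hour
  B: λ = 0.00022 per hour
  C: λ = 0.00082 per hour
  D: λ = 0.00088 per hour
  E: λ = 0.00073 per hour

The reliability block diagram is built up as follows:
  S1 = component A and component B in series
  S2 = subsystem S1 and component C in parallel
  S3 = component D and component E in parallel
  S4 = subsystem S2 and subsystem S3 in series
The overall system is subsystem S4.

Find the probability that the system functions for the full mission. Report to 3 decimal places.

0.970

R(A) = exp(−0.000043 × 200) = 0.99144
R(B) = exp(−0.00022 × 200) = 0.95695
R(C) = exp(−0.00082 × 200) = 0.84874
R(D) = exp(−0.00088 × 200) = 0.83862
R(E) = exp(−0.00073 × 200) = 0.86416
Series (A and B): 0.99144 × 0.95695 = 0.94876
Parallel ([0.94876] and C): 1 − (1 − 0.94876)(1 − 0.84874) = 0.99225
Parallel (D and E): 1 − (1 − 0.83862)(1 − 0.86416) = 0.97808
Series ([0.99225] and [0.97808]): 0.99225 × 0.97808 = 0.970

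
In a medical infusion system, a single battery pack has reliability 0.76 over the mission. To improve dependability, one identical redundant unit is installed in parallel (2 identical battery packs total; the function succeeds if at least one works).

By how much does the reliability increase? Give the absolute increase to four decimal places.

R_before = 0.76
R_after = 1 − (1 − 0.76)^2 = 0.9424
ΔR = 0.9424 − 0.76 = 0.1824

0.1824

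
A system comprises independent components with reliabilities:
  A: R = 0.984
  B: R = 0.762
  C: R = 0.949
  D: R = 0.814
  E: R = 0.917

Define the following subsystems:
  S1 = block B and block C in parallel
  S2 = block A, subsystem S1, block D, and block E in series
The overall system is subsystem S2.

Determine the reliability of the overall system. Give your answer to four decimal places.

Parallel (B and C): 1 − (1 − 0.762000)(1 − 0.949000) = 0.987862
Series (A, [0.987862], D, and E): 0.984000 × 0.987862 × 0.814000 × 0.917000 = 0.7256

0.7256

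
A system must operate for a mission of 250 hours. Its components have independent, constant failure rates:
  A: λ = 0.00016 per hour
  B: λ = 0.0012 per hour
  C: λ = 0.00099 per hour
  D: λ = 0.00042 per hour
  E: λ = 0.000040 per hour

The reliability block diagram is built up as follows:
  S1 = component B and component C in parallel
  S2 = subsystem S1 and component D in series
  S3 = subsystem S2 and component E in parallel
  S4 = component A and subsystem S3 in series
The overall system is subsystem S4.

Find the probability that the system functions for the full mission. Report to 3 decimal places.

R(A) = exp(−0.00016 × 250) = 0.96079
R(B) = exp(−0.0012 × 250) = 0.74082
R(C) = exp(−0.00099 × 250) = 0.78075
R(D) = exp(−0.00042 × 250) = 0.90032
R(E) = exp(−0.000040 × 250) = 0.99005
Parallel (B and C): 1 − (1 − 0.74082)(1 − 0.78075) = 0.94317
Series ([0.94317] and D): 0.94317 × 0.90032 = 0.84915
Parallel ([0.84915] and E): 1 − (1 − 0.84915)(1 − 0.99005) = 0.99850
Series (A and [0.99850]): 0.96079 × 0.99850 = 0.959

0.959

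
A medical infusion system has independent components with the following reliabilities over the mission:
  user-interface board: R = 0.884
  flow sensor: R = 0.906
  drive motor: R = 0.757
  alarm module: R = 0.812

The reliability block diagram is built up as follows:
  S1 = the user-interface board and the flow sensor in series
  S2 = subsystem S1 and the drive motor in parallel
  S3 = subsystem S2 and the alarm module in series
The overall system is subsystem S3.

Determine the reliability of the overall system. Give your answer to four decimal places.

Series (user-interface board and flow sensor): 0.884000 × 0.906000 = 0.800904
Parallel ([0.800904] and drive motor): 1 − (1 − 0.800904)(1 − 0.757000) = 0.951620
Series ([0.951620] and alarm module): 0.951620 × 0.812000 = 0.7727

0.7727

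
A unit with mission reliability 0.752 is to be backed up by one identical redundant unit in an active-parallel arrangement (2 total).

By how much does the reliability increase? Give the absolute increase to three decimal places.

R_before = 0.752
R_after = 1 − (1 − 0.752)^2 = 0.938
ΔR = 0.938 − 0.752 = 0.186

0.186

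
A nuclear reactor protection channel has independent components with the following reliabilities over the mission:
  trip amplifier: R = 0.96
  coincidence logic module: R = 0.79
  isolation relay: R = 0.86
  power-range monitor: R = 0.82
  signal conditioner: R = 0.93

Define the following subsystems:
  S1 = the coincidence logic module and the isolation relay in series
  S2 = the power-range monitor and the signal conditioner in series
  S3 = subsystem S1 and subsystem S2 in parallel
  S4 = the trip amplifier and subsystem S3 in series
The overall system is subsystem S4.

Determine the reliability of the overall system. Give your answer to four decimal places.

0.8869

Series (coincidence logic module and isolation relay): 0.790000 × 0.860000 = 0.679400
Series (power-range monitor and signal conditioner): 0.820000 × 0.930000 = 0.762600
Parallel ([0.679400] and [0.762600]): 1 − (1 − 0.679400)(1 − 0.762600) = 0.923890
Series (trip amplifier and [0.923890]): 0.960000 × 0.923890 = 0.8869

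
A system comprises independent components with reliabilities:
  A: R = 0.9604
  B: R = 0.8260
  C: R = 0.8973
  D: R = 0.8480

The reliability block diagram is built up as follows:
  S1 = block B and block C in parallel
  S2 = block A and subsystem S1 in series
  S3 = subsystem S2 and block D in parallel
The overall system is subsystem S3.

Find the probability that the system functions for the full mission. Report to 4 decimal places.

0.9914

Parallel (B and C): 1 − (1 − 0.826000)(1 − 0.897300) = 0.982130
Series (A and [0.982130]): 0.960400 × 0.982130 = 0.943238
Parallel ([0.943238] and D): 1 − (1 − 0.943238)(1 − 0.848000) = 0.9914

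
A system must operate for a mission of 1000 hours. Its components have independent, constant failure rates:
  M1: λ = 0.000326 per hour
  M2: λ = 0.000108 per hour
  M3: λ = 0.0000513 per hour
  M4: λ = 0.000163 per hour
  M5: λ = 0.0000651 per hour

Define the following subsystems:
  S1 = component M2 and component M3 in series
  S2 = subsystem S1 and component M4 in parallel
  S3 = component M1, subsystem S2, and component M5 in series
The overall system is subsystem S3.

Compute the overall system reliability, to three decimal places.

R(M1) = exp(−0.000326 × 1000) = 0.72181
R(M2) = exp(−0.000108 × 1000) = 0.89763
R(M3) = exp(−0.0000513 × 1000) = 0.94999
R(M4) = exp(−0.000163 × 1000) = 0.84959
R(M5) = exp(−0.0000651 × 1000) = 0.93697
Series (M2 and M3): 0.89763 × 0.94999 = 0.85274
Parallel ([0.85274] and M4): 1 − (1 − 0.85274)(1 − 0.84959) = 0.97785
Series (M1, [0.97785], and M5): 0.72181 × 0.97785 × 0.93697 = 0.661

0.661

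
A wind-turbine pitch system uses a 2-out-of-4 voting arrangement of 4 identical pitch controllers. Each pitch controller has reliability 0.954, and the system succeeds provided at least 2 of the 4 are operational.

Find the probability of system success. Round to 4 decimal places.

0.9996

R = Σ_{i=2}^{4} C(4,i) p^i (1−p)^{4−i} with p = 0.954
C(4,2)·0.954^2·0.046^2 = 0.011555
C(4,3)·0.954^3·0.046^1 = 0.159758
C(4,4)·0.954^4·0.046^0 = 0.828311
Sum = 0.9996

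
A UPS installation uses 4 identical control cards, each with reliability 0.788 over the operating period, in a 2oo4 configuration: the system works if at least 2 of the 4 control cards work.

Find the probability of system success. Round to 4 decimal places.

R = Σ_{i=2}^{4} C(4,i) p^i (1−p)^{4−i} with p = 0.788
C(4,2)·0.788^2·0.212^2 = 0.167446
C(4,3)·0.788^3·0.212^1 = 0.414930
C(4,4)·0.788^4·0.212^0 = 0.385571
Sum = 0.9679

0.9679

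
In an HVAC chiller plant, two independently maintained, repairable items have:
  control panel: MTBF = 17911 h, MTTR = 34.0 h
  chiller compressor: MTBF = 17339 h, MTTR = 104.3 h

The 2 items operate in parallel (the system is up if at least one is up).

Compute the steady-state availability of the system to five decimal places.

0.99999

A(control panel) = MTBF/(MTBF+MTTR) = 17911/(17911+34.0) = 0.998105
A(chiller compressor) = MTBF/(MTBF+MTTR) = 17339/(17339+104.3) = 0.994021
Parallel availability: 1 − (1 − 0.998105)(1 − 0.994021) = 0.99999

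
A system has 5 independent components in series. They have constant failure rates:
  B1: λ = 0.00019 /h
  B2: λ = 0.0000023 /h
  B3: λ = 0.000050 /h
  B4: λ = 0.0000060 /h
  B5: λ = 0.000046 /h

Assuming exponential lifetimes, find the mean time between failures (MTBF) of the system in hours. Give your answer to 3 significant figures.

Series of exponential components: λ_sys = Σ λ_i
λ_sys = 0.00019 + 0.0000023 + 0.000050 + 0.0000060 + 0.000046 = 2.9430e-04 /h
MTBF = 1 / λ_sys = 3400 h

3400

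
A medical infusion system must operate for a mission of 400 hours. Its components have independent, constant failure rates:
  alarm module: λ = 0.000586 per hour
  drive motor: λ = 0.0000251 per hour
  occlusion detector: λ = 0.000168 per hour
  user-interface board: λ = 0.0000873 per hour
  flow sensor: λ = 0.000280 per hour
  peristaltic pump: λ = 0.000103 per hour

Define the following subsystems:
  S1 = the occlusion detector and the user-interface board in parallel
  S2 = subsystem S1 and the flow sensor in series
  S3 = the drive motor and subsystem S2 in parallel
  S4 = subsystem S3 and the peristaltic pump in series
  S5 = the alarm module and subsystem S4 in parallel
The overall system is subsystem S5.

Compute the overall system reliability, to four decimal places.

R(alarm module) = exp(−0.000586 × 400) = 0.791045
R(drive motor) = exp(−0.0000251 × 400) = 0.990010
R(occlusion detector) = exp(−0.000168 × 400) = 0.935008
R(user-interface board) = exp(−0.0000873 × 400) = 0.965683
R(flow sensor) = exp(−0.000280 × 400) = 0.894044
R(peristaltic pump) = exp(−0.000103 × 400) = 0.959637
Parallel (occlusion detector and user-interface board): 1 − (1 − 0.935008)(1 − 0.965683) = 0.997770
Series ([0.997770] and flow sensor): 0.997770 × 0.894044 = 0.892050
Parallel (drive motor and [0.892050]): 1 − (1 − 0.990010)(1 − 0.892050) = 0.998922
Series ([0.998922] and peristaltic pump): 0.998922 × 0.959637 = 0.958603
Parallel (alarm module and [0.958603]): 1 − (1 − 0.791045)(1 − 0.958603) = 0.9913

0.9913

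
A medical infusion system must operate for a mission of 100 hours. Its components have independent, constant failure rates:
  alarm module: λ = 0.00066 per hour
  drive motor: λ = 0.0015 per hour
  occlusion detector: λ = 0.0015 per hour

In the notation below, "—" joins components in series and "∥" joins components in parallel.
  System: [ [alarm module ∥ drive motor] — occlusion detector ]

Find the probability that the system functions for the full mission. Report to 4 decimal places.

0.8531

R(alarm module) = exp(−0.00066 × 100) = 0.936131
R(drive motor) = exp(−0.0015 × 100) = 0.860708
R(occlusion detector) = exp(−0.0015 × 100) = 0.860708
Parallel (alarm module and drive motor): 1 − (1 − 0.936131)(1 − 0.860708) = 0.991104
Series ([0.991104] and occlusion detector): 0.991104 × 0.860708 = 0.8531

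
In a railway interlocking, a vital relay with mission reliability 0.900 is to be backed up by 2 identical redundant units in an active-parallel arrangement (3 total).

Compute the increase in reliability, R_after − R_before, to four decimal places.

0.0990

R_before = 0.900
R_after = 1 − (1 − 0.900)^3 = 0.9990
ΔR = 0.9990 − 0.900 = 0.0990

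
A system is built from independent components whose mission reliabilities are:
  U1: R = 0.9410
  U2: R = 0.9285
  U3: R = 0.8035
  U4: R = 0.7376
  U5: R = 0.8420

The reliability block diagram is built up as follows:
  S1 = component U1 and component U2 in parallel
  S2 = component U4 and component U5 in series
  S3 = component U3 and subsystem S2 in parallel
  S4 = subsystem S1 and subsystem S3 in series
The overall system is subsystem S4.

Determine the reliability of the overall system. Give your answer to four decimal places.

Parallel (U1 and U2): 1 − (1 − 0.941000)(1 − 0.928500) = 0.995782
Series (U4 and U5): 0.737600 × 0.842000 = 0.621059
Parallel (U3 and [0.621059]): 1 − (1 − 0.803500)(1 − 0.621059) = 0.925538
Series ([0.995782] and [0.925538]): 0.995782 × 0.925538 = 0.9216

0.9216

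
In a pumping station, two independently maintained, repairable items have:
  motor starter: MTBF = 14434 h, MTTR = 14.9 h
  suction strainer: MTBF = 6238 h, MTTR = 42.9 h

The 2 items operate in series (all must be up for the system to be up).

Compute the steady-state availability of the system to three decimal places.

A(motor starter) = MTBF/(MTBF+MTTR) = 14434/(14434+14.9) = 0.998969
A(suction strainer) = MTBF/(MTBF+MTTR) = 6238/(6238+42.9) = 0.993170
Series availability: 0.998969 × 0.993170 = 0.992

0.992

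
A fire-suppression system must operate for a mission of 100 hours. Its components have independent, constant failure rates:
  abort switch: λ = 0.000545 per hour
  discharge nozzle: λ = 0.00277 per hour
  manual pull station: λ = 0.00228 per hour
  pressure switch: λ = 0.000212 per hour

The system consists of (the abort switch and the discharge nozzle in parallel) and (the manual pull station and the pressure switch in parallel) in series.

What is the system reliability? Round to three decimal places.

0.983

R(abort switch) = exp(−0.000545 × 100) = 0.94696
R(discharge nozzle) = exp(−0.00277 × 100) = 0.75805
R(manual pull station) = exp(−0.00228 × 100) = 0.79612
R(pressure switch) = exp(−0.000212 × 100) = 0.97902
Parallel (abort switch and discharge nozzle): 1 − (1 − 0.94696)(1 − 0.75805) = 0.98717
Parallel (manual pull station and pressure switch): 1 − (1 − 0.79612)(1 − 0.97902) = 0.99572
Series ([0.98717] and [0.99572]): 0.98717 × 0.99572 = 0.983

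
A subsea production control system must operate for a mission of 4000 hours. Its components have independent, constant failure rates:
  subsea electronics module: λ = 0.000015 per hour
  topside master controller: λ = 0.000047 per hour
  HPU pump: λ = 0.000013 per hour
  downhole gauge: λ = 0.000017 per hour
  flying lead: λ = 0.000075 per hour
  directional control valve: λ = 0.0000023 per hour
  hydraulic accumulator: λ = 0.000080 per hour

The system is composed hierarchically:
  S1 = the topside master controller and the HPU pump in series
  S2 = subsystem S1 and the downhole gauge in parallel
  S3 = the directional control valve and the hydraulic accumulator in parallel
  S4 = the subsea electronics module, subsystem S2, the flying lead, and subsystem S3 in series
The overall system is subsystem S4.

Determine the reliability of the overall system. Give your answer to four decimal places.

R(subsea electronics module) = exp(−0.000015 × 4000) = 0.941765
R(topside master controller) = exp(−0.000047 × 4000) = 0.828615
R(HPU pump) = exp(−0.000013 × 4000) = 0.949329
R(downhole gauge) = exp(−0.000017 × 4000) = 0.934260
R(flying lead) = exp(−0.000075 × 4000) = 0.740818
R(directional control valve) = exp(−0.0000023 × 4000) = 0.990842
R(hydraulic accumulator) = exp(−0.000080 × 4000) = 0.726149
Series (topside master controller and HPU pump): 0.828615 × 0.949329 = 0.786628
Parallel ([0.786628] and downhole gauge): 1 − (1 − 0.786628)(1 − 0.934260) = 0.985973
Parallel (directional control valve and hydraulic accumulator): 1 − (1 − 0.990842)(1 − 0.726149) = 0.997492
Series (subsea electronics module, [0.985973], flying lead, and [0.997492]): 0.941765 × 0.985973 × 0.740818 × 0.997492 = 0.6862

0.6862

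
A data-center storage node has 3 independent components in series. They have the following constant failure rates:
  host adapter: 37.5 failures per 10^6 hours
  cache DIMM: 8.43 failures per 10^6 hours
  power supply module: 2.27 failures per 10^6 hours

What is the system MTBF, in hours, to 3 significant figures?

20700

Series of exponential components: λ_sys = Σ λ_i
λ_sys = 0.0000375 + 0.00000843 + 0.00000227 = 4.8200e-05 /h
MTBF = 1 / λ_sys = 20700 h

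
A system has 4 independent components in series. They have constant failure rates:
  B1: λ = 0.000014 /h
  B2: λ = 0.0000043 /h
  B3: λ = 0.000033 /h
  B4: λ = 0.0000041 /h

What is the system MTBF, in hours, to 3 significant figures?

Series of exponential components: λ_sys = Σ λ_i
λ_sys = 0.000014 + 0.0000043 + 0.000033 + 0.0000041 = 5.5400e-05 /h
MTBF = 1 / λ_sys = 18100 h

18100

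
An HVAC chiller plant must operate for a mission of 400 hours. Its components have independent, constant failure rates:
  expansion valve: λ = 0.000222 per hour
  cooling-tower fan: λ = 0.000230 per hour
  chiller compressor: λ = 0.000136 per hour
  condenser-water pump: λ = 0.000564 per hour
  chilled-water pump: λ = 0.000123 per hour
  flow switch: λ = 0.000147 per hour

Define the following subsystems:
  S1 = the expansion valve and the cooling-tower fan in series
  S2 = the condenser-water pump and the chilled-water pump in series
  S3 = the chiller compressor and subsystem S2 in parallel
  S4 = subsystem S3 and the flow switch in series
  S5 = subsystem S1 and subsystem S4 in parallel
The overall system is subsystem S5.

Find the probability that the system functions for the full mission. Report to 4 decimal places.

0.9886

R(expansion valve) = exp(−0.000222 × 400) = 0.915029
R(cooling-tower fan) = exp(−0.000230 × 400) = 0.912105
R(chiller compressor) = exp(−0.000136 × 400) = 0.947053
R(condenser-water pump) = exp(−0.000564 × 400) = 0.798037
R(chilled-water pump) = exp(−0.000123 × 400) = 0.951991
R(flow switch) = exp(−0.000147 × 400) = 0.942895
Series (expansion valve and cooling-tower fan): 0.915029 × 0.912105 = 0.834603
Series (condenser-water pump and chilled-water pump): 0.798037 × 0.951991 = 0.759724
Parallel (chiller compressor and [0.759724]): 1 − (1 − 0.947053)(1 − 0.759724) = 0.987278
Series ([0.987278] and flow switch): 0.987278 × 0.942895 = 0.930899
Parallel ([0.834603] and [0.930899]): 1 − (1 − 0.834603)(1 − 0.930899) = 0.9886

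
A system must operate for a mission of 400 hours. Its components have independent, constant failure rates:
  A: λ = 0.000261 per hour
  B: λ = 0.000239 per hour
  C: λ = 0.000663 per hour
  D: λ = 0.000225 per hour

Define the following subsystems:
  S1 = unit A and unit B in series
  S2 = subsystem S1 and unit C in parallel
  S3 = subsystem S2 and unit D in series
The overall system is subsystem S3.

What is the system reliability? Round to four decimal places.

R(A) = exp(−0.000261 × 400) = 0.900865
R(B) = exp(−0.000239 × 400) = 0.908827
R(C) = exp(−0.000663 × 400) = 0.767053
R(D) = exp(−0.000225 × 400) = 0.913931
Series (A and B): 0.900865 × 0.908827 = 0.818730
Parallel ([0.818730] and C): 1 − (1 − 0.818730)(1 − 0.767053) = 0.957774
Series ([0.957774] and D): 0.957774 × 0.913931 = 0.8753

0.8753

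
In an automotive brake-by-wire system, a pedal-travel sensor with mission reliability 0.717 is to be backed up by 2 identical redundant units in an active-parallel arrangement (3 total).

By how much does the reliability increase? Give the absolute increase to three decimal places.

R_before = 0.717
R_after = 1 − (1 − 0.717)^3 = 0.977
ΔR = 0.977 − 0.717 = 0.260

0.260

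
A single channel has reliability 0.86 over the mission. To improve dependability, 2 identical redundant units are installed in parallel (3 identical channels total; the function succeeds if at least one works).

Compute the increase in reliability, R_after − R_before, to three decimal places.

R_before = 0.86
R_after = 1 − (1 − 0.86)^3 = 0.997
ΔR = 0.997 − 0.86 = 0.137

0.137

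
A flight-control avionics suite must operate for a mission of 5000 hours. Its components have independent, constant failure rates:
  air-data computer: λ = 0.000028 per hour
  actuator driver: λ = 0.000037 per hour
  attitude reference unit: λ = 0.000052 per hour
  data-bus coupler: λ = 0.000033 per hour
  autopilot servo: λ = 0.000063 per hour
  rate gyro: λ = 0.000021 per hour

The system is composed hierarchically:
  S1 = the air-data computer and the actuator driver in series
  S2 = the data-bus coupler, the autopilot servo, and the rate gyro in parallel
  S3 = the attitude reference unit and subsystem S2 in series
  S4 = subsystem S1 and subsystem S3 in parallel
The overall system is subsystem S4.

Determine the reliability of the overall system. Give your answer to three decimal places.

0.936

R(air-data computer) = exp(−0.000028 × 5000) = 0.86936
R(actuator driver) = exp(−0.000037 × 5000) = 0.83110
R(attitude reference unit) = exp(−0.000052 × 5000) = 0.77105
R(data-bus coupler) = exp(−0.000033 × 5000) = 0.84789
R(autopilot servo) = exp(−0.000063 × 5000) = 0.72979
R(rate gyro) = exp(−0.000021 × 5000) = 0.90032
Series (air-data computer and actuator driver): 0.86936 × 0.83110 = 0.72253
Parallel (data-bus coupler, autopilot servo, and rate gyro): 1 − (1 − 0.84789)(1 − 0.72979)(1 − 0.90032) = 0.99590
Series (attitude reference unit and [0.99590]): 0.77105 × 0.99590 = 0.76789
Parallel ([0.72253] and [0.76789]): 1 − (1 − 0.72253)(1 − 0.76789) = 0.936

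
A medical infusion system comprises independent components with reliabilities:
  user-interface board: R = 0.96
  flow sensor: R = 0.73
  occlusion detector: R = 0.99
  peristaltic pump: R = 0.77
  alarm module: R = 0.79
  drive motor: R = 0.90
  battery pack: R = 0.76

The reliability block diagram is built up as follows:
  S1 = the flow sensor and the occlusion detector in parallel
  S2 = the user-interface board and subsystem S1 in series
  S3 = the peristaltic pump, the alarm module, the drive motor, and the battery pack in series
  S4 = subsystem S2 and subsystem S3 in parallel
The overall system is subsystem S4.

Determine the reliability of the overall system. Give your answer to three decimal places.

Parallel (flow sensor and occlusion detector): 1 − (1 − 0.73000)(1 − 0.99000) = 0.99730
Series (user-interface board and [0.99730]): 0.96000 × 0.99730 = 0.95741
Series (peristaltic pump, alarm module, drive motor, and battery pack): 0.77000 × 0.79000 × 0.90000 × 0.76000 = 0.41608
Parallel ([0.95741] and [0.41608]): 1 − (1 − 0.95741)(1 − 0.41608) = 0.975

0.975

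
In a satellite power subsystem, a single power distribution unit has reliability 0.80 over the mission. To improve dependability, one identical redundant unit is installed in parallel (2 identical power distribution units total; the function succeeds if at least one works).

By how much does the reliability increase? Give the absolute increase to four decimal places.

0.1600

R_before = 0.80
R_after = 1 − (1 − 0.80)^2 = 0.9600
ΔR = 0.9600 − 0.80 = 0.1600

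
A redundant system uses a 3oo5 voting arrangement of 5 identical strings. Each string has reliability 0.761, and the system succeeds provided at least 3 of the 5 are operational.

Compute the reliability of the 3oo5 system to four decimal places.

R = Σ_{i=3}^{5} C(5,i) p^i (1−p)^{5−i} with p = 0.761
C(5,3)·0.761^3·0.239^2 = 0.251739
C(5,4)·0.761^4·0.239^1 = 0.400780
C(5,5)·0.761^5·0.239^0 = 0.255225
Sum = 0.9077

0.9077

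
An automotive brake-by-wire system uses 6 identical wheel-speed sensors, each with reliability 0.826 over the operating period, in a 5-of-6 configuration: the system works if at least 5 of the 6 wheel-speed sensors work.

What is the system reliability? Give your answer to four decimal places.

0.7190

R = Σ_{i=5}^{6} C(6,i) p^i (1−p)^{6−i} with p = 0.826
C(6,5)·0.826^5·0.174^1 = 0.401422
C(6,6)·0.826^6·0.174^0 = 0.317600
Sum = 0.7190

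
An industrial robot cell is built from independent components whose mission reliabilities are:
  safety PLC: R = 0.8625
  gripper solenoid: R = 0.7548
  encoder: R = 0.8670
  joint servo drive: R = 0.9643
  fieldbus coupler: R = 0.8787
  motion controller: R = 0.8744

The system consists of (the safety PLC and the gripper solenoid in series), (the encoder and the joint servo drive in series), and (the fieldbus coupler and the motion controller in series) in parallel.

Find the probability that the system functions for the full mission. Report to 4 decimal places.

Series (safety PLC and gripper solenoid): 0.862500 × 0.754800 = 0.651015
Series (encoder and joint servo drive): 0.867000 × 0.964300 = 0.836048
Series (fieldbus coupler and motion controller): 0.878700 × 0.874400 = 0.768335
Parallel ([0.651015], [0.836048], and [0.768335]): 1 − (1 − 0.651015)(1 − 0.836048)(1 − 0.768335) = 0.9867

0.9867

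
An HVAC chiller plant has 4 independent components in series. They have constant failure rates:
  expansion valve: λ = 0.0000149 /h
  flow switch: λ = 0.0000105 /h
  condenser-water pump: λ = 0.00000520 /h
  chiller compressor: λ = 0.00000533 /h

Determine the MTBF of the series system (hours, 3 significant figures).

27800

Series of exponential components: λ_sys = Σ λ_i
λ_sys = 0.0000149 + 0.0000105 + 0.00000520 + 0.00000533 = 3.5930e-05 /h
MTBF = 1 / λ_sys = 27800 h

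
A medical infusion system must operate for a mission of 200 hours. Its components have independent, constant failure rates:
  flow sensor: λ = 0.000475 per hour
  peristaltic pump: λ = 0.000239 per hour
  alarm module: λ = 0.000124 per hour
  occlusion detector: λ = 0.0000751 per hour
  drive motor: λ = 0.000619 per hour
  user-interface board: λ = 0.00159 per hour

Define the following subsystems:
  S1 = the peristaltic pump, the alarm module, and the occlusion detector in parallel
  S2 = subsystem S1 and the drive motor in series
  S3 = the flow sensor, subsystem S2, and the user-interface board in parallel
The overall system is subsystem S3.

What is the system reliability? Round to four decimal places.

R(flow sensor) = exp(−0.000475 × 200) = 0.909373
R(peristaltic pump) = exp(−0.000239 × 200) = 0.953324
R(alarm module) = exp(−0.000124 × 200) = 0.975505
R(occlusion detector) = exp(−0.0000751 × 200) = 0.985092
R(drive motor) = exp(−0.000619 × 200) = 0.883557
R(user-interface board) = exp(−0.00159 × 200) = 0.727603
Parallel (peristaltic pump, alarm module, and occlusion detector): 1 − (1 − 0.953324)(1 − 0.975505)(1 − 0.985092) = 0.999983
Series ([0.999983] and drive motor): 0.999983 × 0.883557 = 0.883542
Parallel (flow sensor, [0.883542], and user-interface board): 1 − (1 − 0.909373)(1 − 0.883542)(1 − 0.727603) = 0.9971

0.9971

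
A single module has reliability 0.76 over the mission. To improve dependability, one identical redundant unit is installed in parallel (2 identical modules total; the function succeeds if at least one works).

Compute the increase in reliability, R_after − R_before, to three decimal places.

0.182

R_before = 0.76
R_after = 1 − (1 − 0.76)^2 = 0.942
ΔR = 0.942 − 0.76 = 0.182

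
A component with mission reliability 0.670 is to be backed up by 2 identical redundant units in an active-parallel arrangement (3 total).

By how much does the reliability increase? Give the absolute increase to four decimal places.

0.2941

R_before = 0.670
R_after = 1 − (1 − 0.670)^3 = 0.9641
ΔR = 0.9641 − 0.670 = 0.2941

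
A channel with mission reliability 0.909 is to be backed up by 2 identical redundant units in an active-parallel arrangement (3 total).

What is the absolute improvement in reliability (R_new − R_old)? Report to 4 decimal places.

R_before = 0.909
R_after = 1 − (1 − 0.909)^3 = 0.9992
ΔR = 0.9992 − 0.909 = 0.0902

0.0902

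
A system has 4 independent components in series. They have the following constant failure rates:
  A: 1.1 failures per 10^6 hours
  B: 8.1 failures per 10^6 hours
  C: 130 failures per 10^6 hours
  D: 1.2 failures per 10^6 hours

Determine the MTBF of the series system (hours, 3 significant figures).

7120

Series of exponential components: λ_sys = Σ λ_i
λ_sys = 0.0000011 + 0.0000081 + 0.00013 + 0.0000012 = 1.4040e-04 /h
MTBF = 1 / λ_sys = 7120 h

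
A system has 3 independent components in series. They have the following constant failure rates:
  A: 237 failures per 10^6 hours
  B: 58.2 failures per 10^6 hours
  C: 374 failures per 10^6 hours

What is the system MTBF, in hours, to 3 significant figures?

1490

Series of exponential components: λ_sys = Σ λ_i
λ_sys = 0.000237 + 0.0000582 + 0.000374 = 6.6920e-04 /h
MTBF = 1 / λ_sys = 1490 h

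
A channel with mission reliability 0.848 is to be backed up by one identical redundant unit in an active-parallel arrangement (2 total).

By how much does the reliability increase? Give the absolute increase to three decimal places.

R_before = 0.848
R_after = 1 − (1 − 0.848)^2 = 0.977
ΔR = 0.977 − 0.848 = 0.129

0.129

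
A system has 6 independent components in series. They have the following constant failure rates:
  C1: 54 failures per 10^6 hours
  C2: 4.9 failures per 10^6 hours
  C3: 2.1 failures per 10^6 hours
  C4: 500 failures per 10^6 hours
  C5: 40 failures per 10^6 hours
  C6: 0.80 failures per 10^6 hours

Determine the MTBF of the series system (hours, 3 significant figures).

Series of exponential components: λ_sys = Σ λ_i
λ_sys = 0.000054 + 0.0000049 + 0.0000021 + 0.00050 + 0.000040 + 0.00000080 = 6.0180e-04 /h
MTBF = 1 / λ_sys = 1660 h

1660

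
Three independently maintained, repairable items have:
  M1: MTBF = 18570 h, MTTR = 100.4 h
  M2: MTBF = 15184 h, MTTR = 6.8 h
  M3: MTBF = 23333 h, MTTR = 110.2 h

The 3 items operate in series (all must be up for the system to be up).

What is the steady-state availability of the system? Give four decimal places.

A(M1) = MTBF/(MTBF+MTTR) = 18570/(18570+100.4) = 0.994623
A(M2) = MTBF/(MTBF+MTTR) = 15184/(15184+6.8) = 0.999552
A(M3) = MTBF/(MTBF+MTTR) = 23333/(23333+110.2) = 0.995299
Series availability: 0.994623 × 0.999552 × 0.995299 = 0.9895

0.9895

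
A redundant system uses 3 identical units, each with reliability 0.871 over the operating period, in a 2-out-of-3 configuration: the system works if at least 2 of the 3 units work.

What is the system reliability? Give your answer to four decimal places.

0.9544

R = Σ_{i=2}^{3} C(3,i) p^i (1−p)^{3−i} with p = 0.871
C(3,2)·0.871^2·0.129^1 = 0.293594
C(3,3)·0.871^3·0.129^0 = 0.660776
Sum = 0.9544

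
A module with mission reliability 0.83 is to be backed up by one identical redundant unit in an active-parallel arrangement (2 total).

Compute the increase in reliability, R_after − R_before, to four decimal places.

R_before = 0.83
R_after = 1 − (1 − 0.83)^2 = 0.9711
ΔR = 0.9711 − 0.83 = 0.1411

0.1411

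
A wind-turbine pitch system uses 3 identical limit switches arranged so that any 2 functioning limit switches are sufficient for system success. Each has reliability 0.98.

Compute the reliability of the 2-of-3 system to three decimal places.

0.999

R = Σ_{i=2}^{3} C(3,i) p^i (1−p)^{3−i} with p = 0.98
C(3,2)·0.98^2·0.02^1 = 0.05762
C(3,3)·0.98^3·0.02^0 = 0.94119
Sum = 0.999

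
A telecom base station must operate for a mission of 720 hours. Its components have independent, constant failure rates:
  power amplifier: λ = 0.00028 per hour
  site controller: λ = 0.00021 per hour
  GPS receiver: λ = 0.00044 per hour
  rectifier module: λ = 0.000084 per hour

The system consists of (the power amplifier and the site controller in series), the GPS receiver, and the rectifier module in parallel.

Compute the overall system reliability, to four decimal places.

0.9953

R(power amplifier) = exp(−0.00028 × 720) = 0.817422
R(site controller) = exp(−0.00021 × 720) = 0.859676
R(GPS receiver) = exp(−0.00044 × 720) = 0.728476
R(rectifier module) = exp(−0.000084 × 720) = 0.941313
Series (power amplifier and site controller): 0.817422 × 0.859676 = 0.702718
Parallel ([0.702718], GPS receiver, and rectifier module): 1 − (1 − 0.702718)(1 − 0.728476)(1 − 0.941313) = 0.9953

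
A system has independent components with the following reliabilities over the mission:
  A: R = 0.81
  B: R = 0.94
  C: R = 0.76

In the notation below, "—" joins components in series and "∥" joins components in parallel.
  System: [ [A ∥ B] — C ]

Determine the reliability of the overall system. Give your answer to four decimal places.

Parallel (A and B): 1 − (1 − 0.810000)(1 − 0.940000) = 0.988600
Series ([0.988600] and C): 0.988600 × 0.760000 = 0.7513

0.7513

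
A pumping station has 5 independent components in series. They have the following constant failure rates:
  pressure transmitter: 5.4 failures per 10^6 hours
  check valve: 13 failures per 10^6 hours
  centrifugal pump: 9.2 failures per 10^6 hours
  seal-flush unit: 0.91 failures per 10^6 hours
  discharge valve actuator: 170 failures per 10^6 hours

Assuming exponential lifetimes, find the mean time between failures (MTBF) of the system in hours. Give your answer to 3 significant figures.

5040

Series of exponential components: λ_sys = Σ λ_i
λ_sys = 0.0000054 + 0.000013 + 0.0000092 + 0.00000091 + 0.00017 = 1.9851e-04 /h
MTBF = 1 / λ_sys = 5040 h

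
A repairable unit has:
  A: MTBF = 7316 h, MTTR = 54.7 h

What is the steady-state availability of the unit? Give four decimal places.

A(A) = MTBF/(MTBF+MTTR) = 7316/(7316+54.7) = 0.9926

0.9926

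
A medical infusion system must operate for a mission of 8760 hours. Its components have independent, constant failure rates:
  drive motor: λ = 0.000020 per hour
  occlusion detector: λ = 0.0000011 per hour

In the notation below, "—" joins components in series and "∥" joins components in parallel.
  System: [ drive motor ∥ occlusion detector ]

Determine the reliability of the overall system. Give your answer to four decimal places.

0.9985

R(drive motor) = exp(−0.000020 × 8760) = 0.839289
R(occlusion detector) = exp(−0.0000011 × 8760) = 0.990410
Parallel (drive motor and occlusion detector): 1 − (1 − 0.839289)(1 − 0.990410) = 0.9985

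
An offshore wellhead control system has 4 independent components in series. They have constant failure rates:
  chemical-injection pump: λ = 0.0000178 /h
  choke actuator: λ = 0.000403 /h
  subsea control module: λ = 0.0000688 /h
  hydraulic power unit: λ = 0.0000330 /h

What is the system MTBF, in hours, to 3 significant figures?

Series of exponential components: λ_sys = Σ λ_i
λ_sys = 0.0000178 + 0.000403 + 0.0000688 + 0.0000330 = 5.2260e-04 /h
MTBF = 1 / λ_sys = 1910 h

1910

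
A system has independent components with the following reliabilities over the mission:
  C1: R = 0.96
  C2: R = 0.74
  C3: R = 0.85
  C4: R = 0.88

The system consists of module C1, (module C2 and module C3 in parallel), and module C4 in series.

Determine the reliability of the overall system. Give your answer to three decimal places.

Parallel (C2 and C3): 1 − (1 − 0.74000)(1 − 0.85000) = 0.96100
Series (C1, [0.96100], and C4): 0.96000 × 0.96100 × 0.88000 = 0.812

0.812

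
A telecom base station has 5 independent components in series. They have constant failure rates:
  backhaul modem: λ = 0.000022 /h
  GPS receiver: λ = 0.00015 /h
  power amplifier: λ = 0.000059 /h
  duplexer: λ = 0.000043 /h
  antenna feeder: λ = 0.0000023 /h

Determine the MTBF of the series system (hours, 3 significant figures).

3620

Series of exponential components: λ_sys = Σ λ_i
λ_sys = 0.000022 + 0.00015 + 0.000059 + 0.000043 + 0.0000023 = 2.7630e-04 /h
MTBF = 1 / λ_sys = 3620 h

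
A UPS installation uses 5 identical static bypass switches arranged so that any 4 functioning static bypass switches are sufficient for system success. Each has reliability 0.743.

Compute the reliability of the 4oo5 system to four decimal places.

R = Σ_{i=4}^{5} C(5,i) p^i (1−p)^{5−i} with p = 0.743
C(5,4)·0.743^4·0.257^1 = 0.391614
C(5,5)·0.743^5·0.257^0 = 0.226435
Sum = 0.6180

0.6180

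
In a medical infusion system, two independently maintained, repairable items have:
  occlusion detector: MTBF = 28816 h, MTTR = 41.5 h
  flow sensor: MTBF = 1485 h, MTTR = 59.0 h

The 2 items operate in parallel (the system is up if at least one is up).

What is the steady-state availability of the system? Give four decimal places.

A(occlusion detector) = MTBF/(MTBF+MTTR) = 28816/(28816+41.5) = 0.998562
A(flow sensor) = MTBF/(MTBF+MTTR) = 1485/(1485+59.0) = 0.961788
Parallel availability: 1 − (1 − 0.998562)(1 − 0.961788) = 0.9999

0.9999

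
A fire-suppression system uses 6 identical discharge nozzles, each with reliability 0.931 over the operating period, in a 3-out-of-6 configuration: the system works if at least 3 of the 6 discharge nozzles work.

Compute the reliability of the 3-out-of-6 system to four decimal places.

R = Σ_{i=3}^{6} C(6,i) p^i (1−p)^{6−i} with p = 0.931
C(6,3)·0.931^3·0.069^3 = 0.005302
C(6,4)·0.931^4·0.069^2 = 0.053652
C(6,5)·0.931^5·0.069^1 = 0.289567
C(6,6)·0.931^6·0.069^0 = 0.651176
Sum = 0.9997

0.9997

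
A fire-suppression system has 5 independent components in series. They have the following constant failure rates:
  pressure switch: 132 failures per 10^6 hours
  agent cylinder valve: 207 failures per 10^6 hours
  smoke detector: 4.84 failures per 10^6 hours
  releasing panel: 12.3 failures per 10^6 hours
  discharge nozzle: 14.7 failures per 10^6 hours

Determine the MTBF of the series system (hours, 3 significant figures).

Series of exponential components: λ_sys = Σ λ_i
λ_sys = 0.000132 + 0.000207 + 0.00000484 + 0.0000123 + 0.0000147 = 3.7084e-04 /h
MTBF = 1 / λ_sys = 2700 h

2700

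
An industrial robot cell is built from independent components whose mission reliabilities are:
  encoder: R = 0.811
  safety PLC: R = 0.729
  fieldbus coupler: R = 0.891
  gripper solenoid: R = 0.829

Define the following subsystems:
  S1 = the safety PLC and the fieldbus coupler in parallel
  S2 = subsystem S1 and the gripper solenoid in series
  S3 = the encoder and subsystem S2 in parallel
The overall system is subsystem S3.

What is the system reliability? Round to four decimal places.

0.9631

Parallel (safety PLC and fieldbus coupler): 1 − (1 − 0.729000)(1 − 0.891000) = 0.970461
Series ([0.970461] and gripper solenoid): 0.970461 × 0.829000 = 0.804512
Parallel (encoder and [0.804512]): 1 − (1 − 0.811000)(1 − 0.804512) = 0.9631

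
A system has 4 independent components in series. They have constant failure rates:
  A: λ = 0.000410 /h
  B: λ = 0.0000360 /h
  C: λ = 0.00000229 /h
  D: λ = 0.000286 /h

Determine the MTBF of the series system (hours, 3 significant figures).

1360

Series of exponential components: λ_sys = Σ λ_i
λ_sys = 0.000410 + 0.0000360 + 0.00000229 + 0.000286 = 7.3429e-04 /h
MTBF = 1 / λ_sys = 1360 h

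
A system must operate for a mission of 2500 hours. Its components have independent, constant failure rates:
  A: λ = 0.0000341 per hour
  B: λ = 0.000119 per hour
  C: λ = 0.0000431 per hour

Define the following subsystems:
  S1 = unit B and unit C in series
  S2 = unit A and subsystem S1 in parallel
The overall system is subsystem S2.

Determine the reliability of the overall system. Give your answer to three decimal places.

0.973

R(A) = exp(−0.0000341 × 2500) = 0.91828
R(B) = exp(−0.000119 × 2500) = 0.74267
R(C) = exp(−0.0000431 × 2500) = 0.89785
Series (B and C): 0.74267 × 0.89785 = 0.66681
Parallel (A and [0.66681]): 1 − (1 − 0.91828)(1 − 0.66681) = 0.973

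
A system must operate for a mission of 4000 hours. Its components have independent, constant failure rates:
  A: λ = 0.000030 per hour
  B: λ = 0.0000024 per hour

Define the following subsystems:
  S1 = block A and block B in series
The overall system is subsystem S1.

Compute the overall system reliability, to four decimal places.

0.8784

R(A) = exp(−0.000030 × 4000) = 0.886920
R(B) = exp(−0.0000024 × 4000) = 0.990446
Series (A and B): 0.886920 × 0.990446 = 0.8784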